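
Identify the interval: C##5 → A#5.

C to A spans six letter names (C-D-E-F-G-A): a sixth.
C##5 to A#5 is 8 semitones, a half step short of the major sixth (9), so this is minor.

m6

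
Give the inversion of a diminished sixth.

augmented third

Inverted interval numbers add to nine, so a sixth pairs with a third (6 + 3 = 9).
Quality inverts too: diminished becomes augmented. That makes the inversion an augmented third.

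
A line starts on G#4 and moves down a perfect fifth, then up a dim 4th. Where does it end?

F4

G#4 down a perfect fifth → C#4 (7 semitones).
A diminished fourth up from C#4 is F4.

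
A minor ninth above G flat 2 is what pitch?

A double-flat 3

Two letters up from G (plus an octave) reaches A.
A minor ninth spans 13 semitones, so from Gb2 the target pitch is Abb3.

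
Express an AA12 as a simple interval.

doubly augmented 5th

Each octave removed subtracts seven from the number: 12 − 7 = 5.
That makes a doubly augmented twelfth a compound doubly augmented fifth — an octave plus a doubly augmented fifth.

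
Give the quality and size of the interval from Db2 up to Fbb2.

D to F spans three letter names (D-E-F): a third.
Db2 to Fbb2 spans 2 semitones — two semitones narrower than the major third (4) — giving a diminished third.

diminished third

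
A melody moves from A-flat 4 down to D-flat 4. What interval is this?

Descending from Ab4 to Db4 is the same interval as ascending Db4 to Ab4.
D to A spans five letter names (D-E-F-G-A), so the interval is some kind of fifth.
Counting semitones, Db4→Ab4 is 7, which is the perfect fifth.

perfect fifth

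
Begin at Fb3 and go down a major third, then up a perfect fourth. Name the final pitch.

Fb3 down a major third → Dbb3 (4 semitones).
A perfect fourth up from Dbb3 is Gbb3.

Gbb3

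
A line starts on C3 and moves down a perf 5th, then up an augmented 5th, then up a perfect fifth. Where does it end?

G#3

Down a perfect fifth from C3: F2 (7 semitones down).
An augmented fifth up from F2 is C#3.
A perfect fifth up from C#3 is G#3.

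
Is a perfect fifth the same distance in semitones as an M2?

7 semitones (perfect fifth) vs 2 semitones (major second): not equal.

No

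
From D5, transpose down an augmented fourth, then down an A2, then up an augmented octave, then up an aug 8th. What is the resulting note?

D5 down an augmented fourth → Ab4 (6 semitones).
An augmented second down from Ab4 is Gbb4.
Up an augmented octave from Gbb4: Gb5 (13 semitones up).
Gb5 up an augmented octave → G6 (13 semitones).

G6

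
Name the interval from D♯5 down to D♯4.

P8

Descending from D#5 to D#4 is the same interval as ascending D#4 to D#5.
D to D is the same letter name, plus an octave: an octave.
Counting semitones, D#4→D#5 is 12, which is the perfect octave.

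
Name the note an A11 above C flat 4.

F 5

Counting four letter names plus an octave up from C lands on F.
An augmented eleventh is 18 semitones; 18 semitones up from Cb4 gives F5.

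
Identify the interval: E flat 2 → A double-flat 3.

E to A spans four letter names (E-F-G-A), plus an octave — that makes it an eleventh of some quality.
A perfect eleventh would be 17 semitones; Eb2 to Abb3 is 16, one semitone narrower, so the interval is diminished.
(Equivalently, a compound diminished fourth: a diminished fourth plus an octave.)

diminished eleventh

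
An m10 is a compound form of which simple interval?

Each octave removed subtracts seven from the number: 10 − 7 = 3.
So a minor tenth is an octave plus a minor third. The quality is unchanged.

minor 3rd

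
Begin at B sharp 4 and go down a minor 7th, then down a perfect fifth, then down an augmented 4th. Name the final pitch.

C sharp 3

A minor seventh down from B#4 is C##4.
Down a perfect fifth from C##4: F##3 (7 semitones down).
Down an augmented fourth from F##3: C#3 (6 semitones down).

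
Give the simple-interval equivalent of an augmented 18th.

Each octave removed subtracts seven from the number: 18 − 14 = 4.
Quality carries through unchanged, so the simple form is an augmented fourth.

augmented fourth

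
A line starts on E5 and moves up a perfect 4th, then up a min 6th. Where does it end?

F6

A perfect fourth up from E5 is A5.
A minor sixth up from A5 is F6.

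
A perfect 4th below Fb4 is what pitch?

Cb4

Counting four letter names down from F lands on C.
A perfect fourth spans 5 semitones, so from Fb4 the target pitch is Cb4.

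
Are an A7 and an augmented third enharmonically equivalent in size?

No

12 semitones (augmented seventh) vs 5 semitones (augmented third): not equal.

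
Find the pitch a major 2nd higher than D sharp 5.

Two letter names up from D: E.
A major second spans 2 semitones, so from D#5 the target pitch is E#5.

E sharp 5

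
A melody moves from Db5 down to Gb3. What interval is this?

Descending from Db5 to Gb3 is the same interval as ascending Gb3 to Db5.
G to D spans five letter names (G-A-B-C-D), plus an octave — that makes it a twelfth of some quality.
Counting semitones, Gb3→Db5 is 19, which is the perfect twelfth.
(Equivalently, a compound perfect fifth: a perfect fifth plus an octave.)

perfect twelfth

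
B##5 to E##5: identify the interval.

perfect fifth

Descending from B##5 to E##5 is the same interval as ascending E##5 to B##5.
E to B spans five letter names (E-F-G-A-B), so the interval is some kind of fifth.
The perfect fifth spans 7 semitones, and E##5 to B##5 is exactly 7 semitones — so this is a perfect fifth.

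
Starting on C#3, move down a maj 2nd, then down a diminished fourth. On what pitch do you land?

F##2

A major second down from C#3 is B2.
A diminished fourth down from B2 is F##2.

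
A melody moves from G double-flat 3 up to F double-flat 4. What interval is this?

G to F spans seven letter names (G-A-B-C-D-E-F) — that makes it a seventh of some quality.
At 10 semitones, Gbb3→Fbb4 falls one short of a major seventh: minor.

minor seventh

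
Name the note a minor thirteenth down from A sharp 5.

C double-sharp 4

Counting six letter names plus an octave down from A lands on C.
Moving 20 semitones down from A#5 (the size of a minor thirteenth) reaches C##4.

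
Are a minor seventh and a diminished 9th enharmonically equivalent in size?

A minor seventh is 10 semitones but a diminished ninth is 12 semitones — different sizes.

No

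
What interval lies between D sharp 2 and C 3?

D to C spans seven letter names (D-E-F-G-A-B-C) — that makes it a seventh of some quality.
The major seventh is 11 semitones; here we have 9, two semitones narrower: diminished.

diminished seventh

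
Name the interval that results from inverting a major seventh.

minor second

Interval numbers invert to sum to nine: 7 + 2 = 9, so a seventh inverts to a second.
And major becomes minor under inversion, so we get a minor second.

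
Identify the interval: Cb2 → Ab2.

major sixth

C to A spans six letter names (C-D-E-F-G-A): a sixth.
The major sixth spans 9 semitones, and Cb2 to Ab2 is exactly 9 semitones — so this is a major sixth.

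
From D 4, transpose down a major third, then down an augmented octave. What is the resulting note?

D4 down a major third → Bb3 (4 semitones).
Down an augmented octave from Bb3: Bbb2 (13 semitones down).

B double-flat 2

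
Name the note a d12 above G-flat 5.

Counting five letter names plus an octave up from G lands on D.
Moving 18 semitones up from Gb5 (the size of a diminished twelfth) reaches Dbb7.

D-double-flat 7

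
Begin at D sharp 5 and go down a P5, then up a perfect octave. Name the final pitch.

G sharp 5

Down a perfect fifth from D#5: G#4 (7 semitones down).
G#4 up a perfect octave → G#5 (12 semitones).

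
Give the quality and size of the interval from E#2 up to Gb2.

E to G spans three letter names (E-F-G) — that makes it a third of some quality.
E#2 to Gb2 spans 1 semitone — three semitones narrower than the major third (4) — giving a doubly diminished third.

doubly diminished third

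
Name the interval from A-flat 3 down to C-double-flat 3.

Descending from Ab3 to Cbb3 is the same interval as ascending Cbb3 to Ab3.
C to A spans six letter names (C-D-E-F-G-A) — that makes it a sixth of some quality.
A major sixth would be 9 semitones; Cbb3 to Ab3 is 10, one semitone wider, so the interval is augmented.

augmented sixth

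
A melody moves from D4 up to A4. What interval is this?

perfect fifth

D to A spans five letter names (D-E-F-G-A): a fifth.
The perfect fifth spans 7 semitones, and D4 to A4 is exactly 7 semitones — so this is a perfect fifth.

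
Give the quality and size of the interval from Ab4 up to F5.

A to F spans six letter names (A-B-C-D-E-F), so the interval is some kind of sixth.
Ab4 to F5 is 9 semitones, matching the major sixth exactly, so the quality is major.

major sixth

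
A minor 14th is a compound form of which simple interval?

Subtracting seven from the interval number removes an octave: 14 − 7 = 7.
Quality carries through unchanged, so the simple form is a minor seventh.

minor seventh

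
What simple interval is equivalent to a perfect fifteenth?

Take out an octave (7 from the number): 15 − 7 = 8.
So a perfect fifteenth is an octave plus a perfect octave. The quality is unchanged.

perfect octave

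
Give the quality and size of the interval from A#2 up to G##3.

major seventh

A to G spans seven letter names (A-B-C-D-E-F-G), so the interval is some kind of seventh.
The major seventh spans 11 semitones, and A#2 to G##3 is exactly 11 semitones — so this is a major seventh.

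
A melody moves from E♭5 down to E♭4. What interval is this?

perfect octave

Descending from Eb5 to Eb4 is the same interval as ascending Eb4 to Eb5.
E to E is the same letter name, plus an octave: an octave.
Counting semitones, Eb4→Eb5 is 12, which is the perfect octave.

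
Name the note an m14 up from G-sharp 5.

F-sharp 7

Counting seven letter names plus an octave up from G lands on F.
A minor fourteenth spans 22 semitones, so from G#5 the target pitch is F#7.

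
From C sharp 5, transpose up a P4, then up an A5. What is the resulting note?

C double-sharp 6

A perfect fourth up from C#5 is F#5.
Up an augmented fifth from F#5: C##6 (8 semitones up).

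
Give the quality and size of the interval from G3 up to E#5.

G to E spans six letter names (G-A-B-C-D-E), plus an octave — that makes it a thirteenth of some quality.
A major thirteenth would be 21 semitones; G3 to E#5 is 22, one semitone wider, so the interval is augmented.
(Equivalently, a compound augmented sixth: an augmented sixth plus an octave.)

augmented 13th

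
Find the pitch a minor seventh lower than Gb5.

Ab4

Seven letter names down from G: A.
A minor seventh spans 10 semitones, so from Gb5 the target pitch is Ab4.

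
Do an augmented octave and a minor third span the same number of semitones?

No

An augmented octave spans 13 semitones; a minor third spans 3 semitones. They differ by 10.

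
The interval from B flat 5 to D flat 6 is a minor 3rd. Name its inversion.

major sixth

The rule of nine gives the new number: 9 − 3 = 6, so a third becomes a sixth.
And minor becomes major under inversion, so we get a major sixth.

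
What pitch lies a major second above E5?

Counting two letter names up from E lands on F.
Moving 2 semitones up from E5 (the size of a major second) reaches F#5.

F#5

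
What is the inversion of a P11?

perfect fifth

First reduce the compound perfect eleventh to its simple form, a perfect fourth.
Inverted interval numbers add to nine, so a fourth pairs with a fifth (4 + 5 = 9).
Quality inverts too: perfect stays perfect. That makes the inversion a perfect fifth.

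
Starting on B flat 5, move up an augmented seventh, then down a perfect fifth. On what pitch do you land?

Bb5 up an augmented seventh → A#6 (12 semitones).
Down a perfect fifth from A#6: D#6 (7 semitones down).

D sharp 6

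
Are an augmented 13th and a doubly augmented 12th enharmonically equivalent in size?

No

An augmented thirteenth is 22 semitones but a doubly augmented twelfth is 21 semitones — different sizes.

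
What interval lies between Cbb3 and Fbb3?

C to F spans four letter names (C-D-E-F): a fourth.
The perfect fourth spans 5 semitones, and Cbb3 to Fbb3 is exactly 5 semitones — so this is a perfect fourth.

perfect fourth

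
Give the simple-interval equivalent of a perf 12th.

P5

Take out an octave (7 from the number): 12 − 7 = 5.
So a perfect twelfth is an octave plus a perfect fifth. The quality is unchanged.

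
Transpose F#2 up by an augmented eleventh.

B#3

The eleventh's letter: F up four letter names plus an octave → B.
An augmented eleventh is 18 semitones; 18 semitones up from F#2 gives B#3.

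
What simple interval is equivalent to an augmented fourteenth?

A7

Take out an octave (7 from the number): 14 − 7 = 7.
Quality carries through unchanged, so the simple form is an augmented seventh.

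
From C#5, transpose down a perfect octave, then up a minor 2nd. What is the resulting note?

D4

C#5 down a perfect octave → C#4 (12 semitones).
C#4 up a minor second → D4 (1 semitone).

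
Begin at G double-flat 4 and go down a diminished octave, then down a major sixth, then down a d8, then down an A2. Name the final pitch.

A double-flat 1

A diminished octave down from Gbb4 is Gb3.
Down a major sixth from Gb3: Bbb2 (9 semitones down).
Down a diminished octave from Bbb2: Bb1 (11 semitones down).
Bb1 down an augmented second → Abb1 (3 semitones).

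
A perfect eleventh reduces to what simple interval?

Subtracting seven from the interval number removes an octave: 11 − 7 = 4.
So a perfect eleventh is an octave plus a perfect fourth. The quality is unchanged.

P4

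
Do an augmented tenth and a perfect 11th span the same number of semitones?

Yes

Both span 17 semitones: an augmented tenth and a perfect eleventh are the same chromatic distance.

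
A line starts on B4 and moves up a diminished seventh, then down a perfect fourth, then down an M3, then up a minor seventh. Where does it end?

A diminished seventh up from B4 is Ab5.
Down a perfect fourth from Ab5: Eb5 (5 semitones down).
Eb5 down a major third → Cb5 (4 semitones).
A minor seventh up from Cb5 is Bbb5.

Bbb5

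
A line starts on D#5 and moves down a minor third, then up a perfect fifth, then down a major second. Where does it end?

Down a minor third from D#5: B#4 (3 semitones down).
Up a perfect fifth from B#4: F##5 (7 semitones up).
Down a major second from F##5: E#5 (2 semitones down).

E#5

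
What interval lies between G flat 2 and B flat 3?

major tenth

G to B spans three letter names (G-A-B), plus an octave: a tenth.
Gb2 to Bb3 is 16 semitones, matching the major tenth exactly, so the quality is major.
(Equivalently, a compound major third: a major third plus an octave.)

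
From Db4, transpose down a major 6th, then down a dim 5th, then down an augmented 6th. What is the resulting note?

Down a major sixth from Db4: Fb3 (9 semitones down).
A diminished fifth down from Fb3 is Bb2.
Down an augmented sixth from Bb2: Dbb2 (10 semitones down).

Dbb2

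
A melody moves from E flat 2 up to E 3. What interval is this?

augmented octave

E to E is the same letter name, plus an octave — that makes it an octave of some quality.
A perfect octave would be 12 semitones; Eb2 to E3 is 13, one semitone wider, so the interval is augmented.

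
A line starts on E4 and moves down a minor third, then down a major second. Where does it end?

E4 down a minor third → C#4 (3 semitones).
Down a major second from C#4: B3 (2 semitones down).

B3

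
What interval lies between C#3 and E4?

C to E spans three letter names (C-D-E), plus an octave: a tenth.
A major tenth would be 16 semitones, but C#3 to E4 is 15 — one semitone narrower, making it a minor tenth.
(Equivalently, a compound minor third: a minor third plus an octave.)

minor tenth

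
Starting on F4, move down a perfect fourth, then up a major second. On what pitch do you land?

A perfect fourth down from F4 is C4.
C4 up a major second → D4 (2 semitones).

D4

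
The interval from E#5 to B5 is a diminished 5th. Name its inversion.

augmented 4th

Interval numbers invert to sum to nine: 5 + 4 = 9, so a fifth inverts to a fourth.
And diminished becomes augmented under inversion, so we get an augmented fourth.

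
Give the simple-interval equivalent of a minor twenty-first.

Take out 2 octaves (14 from the number): 21 − 14 = 7.
Quality carries through unchanged, so the simple form is a minor seventh.

m7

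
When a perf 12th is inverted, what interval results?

First reduce the compound perfect twelfth to its simple form, a perfect fifth.
Interval numbers invert to sum to nine: 5 + 4 = 9, so a fifth inverts to a fourth.
The quality also flips — perfect stays perfect — giving a perfect fourth.

P4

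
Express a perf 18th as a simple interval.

Each octave removed subtracts seven from the number: 18 − 14 = 4.
That makes a perfect eighteenth a compound perfect fourth — 2 octaves plus a perfect fourth.

perfect fourth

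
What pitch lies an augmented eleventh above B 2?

E-sharp 4

The eleventh's letter: B up four letter names plus an octave → E.
Moving 18 semitones up from B2 (the size of an augmented eleventh) reaches E#4.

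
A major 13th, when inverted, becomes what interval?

minor 3rd

First reduce the compound major thirteenth to its simple form, a major sixth.
Inverted interval numbers add to nine, so a sixth pairs with a third (6 + 3 = 9).
And major becomes minor under inversion, so we get a minor third.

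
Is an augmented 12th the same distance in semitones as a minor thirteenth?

Both span 20 semitones: an augmented twelfth and a minor thirteenth are the same chromatic distance.

Yes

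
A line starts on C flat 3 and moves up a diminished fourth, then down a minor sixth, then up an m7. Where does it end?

G double-flat 3

Cb3 up a diminished fourth → Fbb3 (4 semitones).
Down a minor sixth from Fbb3: Abb2 (8 semitones down).
Abb2 up a minor seventh → Gbb3 (10 semitones).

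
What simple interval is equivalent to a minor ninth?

Each octave removed subtracts seven from the number: 9 − 7 = 2.
Quality carries through unchanged, so the simple form is a minor second.

m2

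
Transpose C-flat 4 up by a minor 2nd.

D-double-flat 4

Counting two letter names up from C lands on D.
Moving 1 semitone up from Cb4 (the size of a minor second) reaches Dbb4.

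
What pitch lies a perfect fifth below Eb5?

The fifth takes the letter from E down to A.
A perfect fifth spans 7 semitones, so from Eb5 the target pitch is Ab4.

Ab4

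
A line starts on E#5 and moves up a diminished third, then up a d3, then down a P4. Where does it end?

Up a diminished third from E#5: G5 (2 semitones up).
Up a diminished third from G5: Bbb5 (2 semitones up).
A perfect fourth down from Bbb5 is Fb5.

Fb5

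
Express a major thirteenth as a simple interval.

Take out an octave (7 from the number): 13 − 7 = 6.
Quality carries through unchanged, so the simple form is a major sixth.

major 6th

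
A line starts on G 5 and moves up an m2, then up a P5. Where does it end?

G5 up a minor second → Ab5 (1 semitone).
Up a perfect fifth from Ab5: Eb6 (7 semitones up).

E flat 6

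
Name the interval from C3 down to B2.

Descending from C3 to B2 is the same interval as ascending B2 to C3.
B to C spans two letter names (B-C), so the interval is some kind of second.
A major second would be 2 semitones, but B2 to C3 is 1 — one semitone narrower, making it a minor second.

m2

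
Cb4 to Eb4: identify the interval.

C to E spans three letter names (C-D-E), so the interval is some kind of third.
The major third spans 4 semitones, and Cb4 to Eb4 is exactly 4 semitones — so this is a major third.

major third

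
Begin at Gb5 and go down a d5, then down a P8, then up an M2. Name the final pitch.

Down a diminished fifth from Gb5: C5 (6 semitones down).
C5 down a perfect octave → C4 (12 semitones).
A major second up from C4 is D4.

D4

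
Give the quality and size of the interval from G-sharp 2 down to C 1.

augmented twelfth

Descending from G#2 to C1 is the same interval as ascending C1 to G#2.
C to G spans five letter names (C-D-E-F-G), plus an octave, so the interval is some kind of twelfth.
C1 to G#2 spans 20 semitones — one semitone wider than the perfect twelfth (19) — giving an augmented twelfth.
(Equivalently, a compound augmented fifth: an augmented fifth plus an octave.)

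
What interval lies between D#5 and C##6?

major 7th

D to C spans seven letter names (D-E-F-G-A-B-C): a seventh.
Counting semitones, D#5→C##6 is 11, which is the major seventh.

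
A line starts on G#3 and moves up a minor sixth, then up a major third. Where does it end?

A minor sixth up from G#3 is E4.
E4 up a major third → G#4 (4 semitones).

G#4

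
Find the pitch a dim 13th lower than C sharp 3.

E double-sharp 1

The thirteenth's letter: C down six letter names plus an octave → E.
A diminished thirteenth spans 19 semitones, so from C#3 the target pitch is E##1.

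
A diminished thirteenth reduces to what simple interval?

Each octave removed subtracts seven from the number: 13 − 7 = 6.
That makes a diminished thirteenth a compound diminished sixth — an octave plus a diminished sixth.

diminished 6th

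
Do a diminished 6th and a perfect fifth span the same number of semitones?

Yes

Both span 7 semitones: a diminished sixth and a perfect fifth are the same chromatic distance.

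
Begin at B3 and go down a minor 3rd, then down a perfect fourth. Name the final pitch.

D#3

A minor third down from B3 is G#3.
G#3 down a perfect fourth → D#3 (5 semitones).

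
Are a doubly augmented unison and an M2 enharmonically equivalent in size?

A doubly augmented unison = 2 semitones = a major second; enharmonically equal.

Yes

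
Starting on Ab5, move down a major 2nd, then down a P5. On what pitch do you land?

Cb5

A major second down from Ab5 is Gb5.
Gb5 down a perfect fifth → Cb5 (7 semitones).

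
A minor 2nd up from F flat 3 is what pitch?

Counting two letter names up from F lands on G.
Moving 1 semitone up from Fb3 (the size of a minor second) reaches Gbb3.

G double-flat 3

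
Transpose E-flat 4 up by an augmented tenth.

G-sharp 5

Three letters up from E (plus an octave) reaches G.
An augmented tenth is 17 semitones; 17 semitones up from Eb4 gives G#5.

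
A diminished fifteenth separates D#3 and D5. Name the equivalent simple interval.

Each octave removed subtracts seven from the number: 15 − 7 = 8.
That makes a diminished fifteenth a compound diminished octave — an octave plus a diminished octave.

diminished 8th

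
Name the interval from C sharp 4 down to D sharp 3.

Descending from C#4 to D#3 is the same interval as ascending D#3 to C#4.
D to C spans seven letter names (D-E-F-G-A-B-C), so the interval is some kind of seventh.
At 10 semitones, D#3→C#4 falls one short of a major seventh: minor.

minor seventh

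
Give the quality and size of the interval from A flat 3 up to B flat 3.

A to B spans two letter names (A-B) — that makes it a second of some quality.
Counting semitones, Ab3→Bb3 is 2, which is the major second.

major second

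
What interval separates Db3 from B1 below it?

Descending from Db3 to B1 is the same interval as ascending B1 to Db3.
B to D spans three letter names (B-C-D), plus an octave — that makes it a tenth of some quality.
B1 to Db3 spans 14 semitones — two semitones narrower than the major tenth (16) — giving a diminished tenth.
(Equivalently, a compound diminished third: a diminished third plus an octave.)

diminished tenth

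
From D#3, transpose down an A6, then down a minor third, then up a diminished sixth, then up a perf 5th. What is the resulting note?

Fb3

Down an augmented sixth from D#3: F2 (10 semitones down).
A minor third down from F2 is D2.
Up a diminished sixth from D2: Bbb2 (7 semitones up).
Bbb2 up a perfect fifth → Fb3 (7 semitones).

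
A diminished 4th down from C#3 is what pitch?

The fourth takes the letter from C down to G.
A diminished fourth spans 4 semitones, so from C#3 the target pitch is G##2.

G##2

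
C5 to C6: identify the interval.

P8

C to C is the same letter name, plus an octave: an octave.
C5 to C6 is 12 semitones, matching the perfect octave exactly, so the quality is perfect.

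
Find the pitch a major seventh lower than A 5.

B flat 4

The seventh takes the letter from A down to B.
A major seventh spans 11 semitones, so from A5 the target pitch is Bb4.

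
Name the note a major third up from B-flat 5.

D 6

Counting three letter names up from B lands on D.
Moving 4 semitones up from Bb5 (the size of a major third) reaches D6.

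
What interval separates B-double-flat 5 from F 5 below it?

Descending from Bbb5 to F5 is the same interval as ascending F5 to Bbb5.
F to B spans four letter names (F-G-A-B), so the interval is some kind of fourth.
A perfect fourth would be 5 semitones; F5 to Bbb5 is 4, one semitone narrower, so the interval is diminished.

diminished 4th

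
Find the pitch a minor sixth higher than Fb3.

The sixth takes the letter from F up to D.
A minor sixth is 8 semitones; 8 semitones up from Fb3 gives Dbb4.

Dbb4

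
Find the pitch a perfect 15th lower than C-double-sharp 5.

C-double-sharp 3

A fifteenth keeps the letter name C, two octaves down from C.
A perfect fifteenth spans 24 semitones, so from C##5 the target pitch is C##3.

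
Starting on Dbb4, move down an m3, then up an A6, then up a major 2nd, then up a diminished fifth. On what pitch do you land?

Down a minor third from Dbb4: Bbb3 (3 semitones down).
Up an augmented sixth from Bbb3: G4 (10 semitones up).
G4 up a major second → A4 (2 semitones).
A diminished fifth up from A4 is Eb5.

Eb5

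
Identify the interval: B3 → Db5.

B to D spans three letter names (B-C-D), plus an octave: a tenth.
The major tenth is 16 semitones; here we have 14, two semitones narrower: diminished.
(Equivalently, a compound diminished third: a diminished third plus an octave.)

diminished tenth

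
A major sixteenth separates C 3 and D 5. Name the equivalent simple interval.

Take out 2 octaves (14 from the number): 16 − 14 = 2.
So a major sixteenth is 2 octaves plus a major second. The quality is unchanged.

major second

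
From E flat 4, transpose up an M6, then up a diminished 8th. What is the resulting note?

C flat 6

Up a major sixth from Eb4: C5 (9 semitones up).
C5 up a diminished octave → Cb6 (11 semitones).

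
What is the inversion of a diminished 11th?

First reduce the compound diminished eleventh to its simple form, a diminished fourth.
The rule of nine gives the new number: 9 − 4 = 5, so a fourth becomes a fifth.
And diminished becomes augmented under inversion, so we get an augmented fifth.

A5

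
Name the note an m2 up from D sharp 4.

Counting two letter names up from D lands on E.
Moving 1 semitone up from D#4 (the size of a minor second) reaches E4.

E 4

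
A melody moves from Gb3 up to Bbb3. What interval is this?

minor 3rd

G to B spans three letter names (G-A-B) — that makes it a third of some quality.
At 3 semitones, Gb3→Bbb3 falls one short of a major third: minor.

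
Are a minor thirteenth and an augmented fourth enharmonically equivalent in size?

20 semitones (minor thirteenth) vs 6 semitones (augmented fourth): not equal.

No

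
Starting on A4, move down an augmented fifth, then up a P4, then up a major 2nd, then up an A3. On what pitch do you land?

C#5

A4 down an augmented fifth → Db4 (8 semitones).
A perfect fourth up from Db4 is Gb4.
A major second up from Gb4 is Ab4.
Ab4 up an augmented third → C#5 (5 semitones).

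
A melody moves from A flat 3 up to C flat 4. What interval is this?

A to C spans three letter names (A-B-C) — that makes it a third of some quality.
Ab3 to Cb4 is 3 semitones, a half step short of the major third (4), so this is minor.

minor third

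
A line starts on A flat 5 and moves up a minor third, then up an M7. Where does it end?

B flat 6

Up a minor third from Ab5: Cb6 (3 semitones up).
A major seventh up from Cb6 is Bb6.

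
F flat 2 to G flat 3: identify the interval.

M9

F to G spans two letter names (F-G), plus an octave, so the interval is some kind of ninth.
The major ninth spans 14 semitones, and Fb2 to Gb3 is exactly 14 semitones — so this is a major ninth.
(Equivalently, a compound major second: a major second plus an octave.)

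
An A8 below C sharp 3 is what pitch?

C 2

For an octave the letter name doesn't change: still C, an octave down.
An augmented octave spans 13 semitones, so from C#3 the target pitch is C2.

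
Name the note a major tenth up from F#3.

The tenth's letter: F up three letter names plus an octave → A.
Moving 16 semitones up from F#3 (the size of a major tenth) reaches A#4.

A#4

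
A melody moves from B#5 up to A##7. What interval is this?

B to A spans seven letter names (B-C-D-E-F-G-A), plus an octave — that makes it a fourteenth of some quality.
B#5 to A##7 is 23 semitones, matching the major fourteenth exactly, so the quality is major.
(Equivalently, a compound major seventh: a major seventh plus an octave.)

major 14th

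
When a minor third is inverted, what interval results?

The rule of nine gives the new number: 9 − 3 = 6, so a third becomes a sixth.
The quality also flips — minor becomes major — giving a major sixth.

major 6th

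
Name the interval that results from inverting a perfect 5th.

Interval numbers invert to sum to nine: 5 + 4 = 9, so a fifth inverts to a fourth.
And perfect stays perfect under inversion, so we get a perfect fourth.

perfect fourth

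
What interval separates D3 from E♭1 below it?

major fourteenth

Descending from D3 to Eb1 is the same interval as ascending Eb1 to D3.
E to D spans seven letter names (E-F-G-A-B-C-D), plus an octave, so the interval is some kind of fourteenth.
Eb1 to D3 is 23 semitones, matching the major fourteenth exactly, so the quality is major.
(Equivalently, a compound major seventh: a major seventh plus an octave.)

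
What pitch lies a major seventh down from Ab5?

Seven letter names down from A: B.
A major seventh is 11 semitones; 11 semitones down from Ab5 gives Bbb4.

Bbb4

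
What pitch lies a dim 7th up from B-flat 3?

The seventh takes the letter from B up to A.
Moving 9 semitones up from Bb3 (the size of a diminished seventh) reaches Abb4.

A-double-flat 4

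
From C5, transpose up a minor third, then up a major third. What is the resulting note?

A minor third up from C5 is Eb5.
Eb5 up a major third → G5 (4 semitones).

G5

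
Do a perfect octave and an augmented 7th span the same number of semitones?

A perfect octave = 12 semitones = an augmented seventh; enharmonically equal.

Yes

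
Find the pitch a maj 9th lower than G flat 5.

F flat 4

Counting two letter names plus an octave down from G lands on F.
A major ninth is 14 semitones; 14 semitones down from Gb5 gives Fb4.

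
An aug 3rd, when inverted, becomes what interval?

Inverted interval numbers add to nine, so a third pairs with a sixth (3 + 6 = 9).
Quality inverts too: augmented becomes diminished. That makes the inversion a diminished sixth.

d6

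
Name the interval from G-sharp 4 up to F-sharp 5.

m7

G to F spans seven letter names (G-A-B-C-D-E-F), so the interval is some kind of seventh.
At 10 semitones, G#4→F#5 falls one short of a major seventh: minor.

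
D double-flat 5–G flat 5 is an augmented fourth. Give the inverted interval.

diminished 5th

Inverted interval numbers add to nine, so a fourth pairs with a fifth (4 + 5 = 9).
The quality also flips — augmented becomes diminished — giving a diminished fifth.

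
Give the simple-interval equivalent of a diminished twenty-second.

Take out 2 octaves (14 from the number): 22 − 14 = 8.
So a diminished twenty-second is 2 octaves plus a diminished octave. The quality is unchanged.

diminished octave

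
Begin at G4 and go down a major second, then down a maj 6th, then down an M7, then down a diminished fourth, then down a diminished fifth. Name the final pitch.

A major second down from G4 is F4.
Down a major sixth from F4: Ab3 (9 semitones down).
Down a major seventh from Ab3: Bbb2 (11 semitones down).
Down a diminished fourth from Bbb2: F2 (4 semitones down).
F2 down a diminished fifth → B1 (6 semitones).

B1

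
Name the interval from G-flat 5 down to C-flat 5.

perfect fifth

Descending from Gb5 to Cb5 is the same interval as ascending Cb5 to Gb5.
C to G spans five letter names (C-D-E-F-G): a fifth.
The perfect fifth spans 7 semitones, and Cb5 to Gb5 is exactly 7 semitones — so this is a perfect fifth.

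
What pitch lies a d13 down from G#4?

Counting six letter names plus an octave down from G lands on B.
A diminished thirteenth spans 19 semitones, so from G#4 the target pitch is B##2.

B##2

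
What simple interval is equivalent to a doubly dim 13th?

Take out an octave (7 from the number): 13 − 7 = 6.
Quality carries through unchanged, so the simple form is a doubly diminished sixth.

doubly diminished sixth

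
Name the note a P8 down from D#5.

D#4

The letter stays D (same as the start), shifted an octave down.
A perfect octave spans 12 semitones, so from D#5 the target pitch is D#4.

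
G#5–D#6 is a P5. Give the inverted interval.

The rule of nine gives the new number: 9 − 5 = 4, so a fifth becomes a fourth.
The quality also flips — perfect stays perfect — giving a perfect fourth.

perfect fourth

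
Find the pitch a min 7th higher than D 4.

Counting seven letter names up from D lands on C.
Moving 10 semitones up from D4 (the size of a minor seventh) reaches C5.

C 5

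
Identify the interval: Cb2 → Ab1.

minor third

Descending from Cb2 to Ab1 is the same interval as ascending Ab1 to Cb2.
A to C spans three letter names (A-B-C) — that makes it a third of some quality.
A major third would be 4 semitones, but Ab1 to Cb2 is 3 — one semitone narrower, making it a minor third.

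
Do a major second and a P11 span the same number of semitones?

2 semitones (major second) vs 17 semitones (perfect eleventh): not equal.

No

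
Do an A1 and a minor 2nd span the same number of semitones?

Yes

An augmented unison spans 1 semitone, and a minor second also spans 1 semitone — they're enharmonic.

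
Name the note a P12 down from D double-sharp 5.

The twelfth's letter: D down five letter names plus an octave → G.
A perfect twelfth spans 19 semitones, so from D##5 the target pitch is G##3.

G double-sharp 3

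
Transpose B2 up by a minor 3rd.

Three letter names up from B: D.
A minor third is 3 semitones; 3 semitones up from B2 gives D3.

D3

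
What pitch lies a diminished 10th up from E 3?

Three letters up from E (plus an octave) reaches G.
A diminished tenth is 14 semitones; 14 semitones up from E3 gives Gb4.

G flat 4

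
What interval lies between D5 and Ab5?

D to A spans five letter names (D-E-F-G-A): a fifth.
The perfect fifth is 7 semitones; here we have 6, one semitone narrower: diminished.

diminished fifth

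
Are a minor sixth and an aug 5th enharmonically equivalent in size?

Yes

A minor sixth spans 8 semitones, and an augmented fifth also spans 8 semitones — they're enharmonic.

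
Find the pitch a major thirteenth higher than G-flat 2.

E-flat 4

Six letters up from G (plus an octave) reaches E.
A major thirteenth is 21 semitones; 21 semitones up from Gb2 gives Eb4.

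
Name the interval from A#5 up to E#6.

P5

A to E spans five letter names (A-B-C-D-E), so the interval is some kind of fifth.
The perfect fifth spans 7 semitones, and A#5 to E#6 is exactly 7 semitones — so this is a perfect fifth.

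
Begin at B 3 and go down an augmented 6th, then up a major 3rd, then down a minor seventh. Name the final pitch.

G 2

B3 down an augmented sixth → Db3 (10 semitones).
Db3 up a major third → F3 (4 semitones).
Down a minor seventh from F3: G2 (10 semitones down).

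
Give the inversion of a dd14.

doubly augmented 2nd

First reduce the compound doubly diminished fourteenth to its simple form, a doubly diminished seventh.
The rule of nine gives the new number: 9 − 7 = 2, so a seventh becomes a second.
And doubly diminished becomes doubly augmented under inversion, so we get a doubly augmented second.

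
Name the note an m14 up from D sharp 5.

Seven letters up from D (plus an octave) reaches C.
Moving 22 semitones up from D#5 (the size of a minor fourteenth) reaches C#7.

C sharp 7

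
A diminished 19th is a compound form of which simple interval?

Each octave removed subtracts seven from the number: 19 − 14 = 5.
Quality carries through unchanged, so the simple form is a diminished fifth.

diminished fifth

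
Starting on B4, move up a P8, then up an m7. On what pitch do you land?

A6

Up a perfect octave from B4: B5 (12 semitones up).
Up a minor seventh from B5: A6 (10 semitones up).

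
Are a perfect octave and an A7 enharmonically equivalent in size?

Yes

A perfect octave spans 12 semitones, and an augmented seventh also spans 12 semitones — they're enharmonic.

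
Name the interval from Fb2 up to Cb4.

perfect 12th

F to C spans five letter names (F-G-A-B-C), plus an octave — that makes it a twelfth of some quality.
The perfect twelfth spans 19 semitones, and Fb2 to Cb4 is exactly 19 semitones — so this is a perfect twelfth.
(Equivalently, a compound perfect fifth: a perfect fifth plus an octave.)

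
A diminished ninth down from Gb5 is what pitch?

Two letters down from G (plus an octave) reaches F.
Moving 12 semitones down from Gb5 (the size of a diminished ninth) reaches F#4.

F#4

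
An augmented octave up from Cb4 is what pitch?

An octave keeps the letter name C, an octave up from C.
An augmented octave is 13 semitones; 13 semitones up from Cb4 gives C5.

C5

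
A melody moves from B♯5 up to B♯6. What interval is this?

perfect octave

B to B is the same letter name, plus an octave: an octave.
B#5 to B#6 is 12 semitones, matching the perfect octave exactly, so the quality is perfect.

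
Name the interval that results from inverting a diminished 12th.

A4

First reduce the compound diminished twelfth to its simple form, a diminished fifth.
The rule of nine gives the new number: 9 − 5 = 4, so a fifth becomes a fourth.
The quality also flips — diminished becomes augmented — giving an augmented fourth.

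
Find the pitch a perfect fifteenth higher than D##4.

The letter stays D (same as the start), shifted two octaves up.
Moving 24 semitones up from D##4 (the size of a perfect fifteenth) reaches D##6.

D##6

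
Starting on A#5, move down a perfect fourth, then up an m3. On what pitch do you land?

G#5

Down a perfect fourth from A#5: E#5 (5 semitones down).
Up a minor third from E#5: G#5 (3 semitones up).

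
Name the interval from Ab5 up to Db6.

P4

A to D spans four letter names (A-B-C-D), so the interval is some kind of fourth.
The perfect fourth spans 5 semitones, and Ab5 to Db6 is exactly 5 semitones — so this is a perfect fourth.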